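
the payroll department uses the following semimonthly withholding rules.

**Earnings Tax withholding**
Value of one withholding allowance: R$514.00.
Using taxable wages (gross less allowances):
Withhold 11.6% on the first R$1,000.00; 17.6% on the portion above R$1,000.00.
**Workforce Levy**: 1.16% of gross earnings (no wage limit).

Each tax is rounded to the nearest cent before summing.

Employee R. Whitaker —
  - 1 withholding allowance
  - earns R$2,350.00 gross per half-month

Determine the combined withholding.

R$290.40

Earnings Tax: taxable = R$2,350.00 − 1×R$514.00 = R$1,836.00
  R$116.00 + 17.6% × (R$1,836.00 − R$1,000.00) = R$116.00 + 17.6% × R$836.00 = R$263.14
Workforce Levy: 1.16% × R$2,350.00 = R$27.26
Total: R$263.14 + R$27.26 = R$290.40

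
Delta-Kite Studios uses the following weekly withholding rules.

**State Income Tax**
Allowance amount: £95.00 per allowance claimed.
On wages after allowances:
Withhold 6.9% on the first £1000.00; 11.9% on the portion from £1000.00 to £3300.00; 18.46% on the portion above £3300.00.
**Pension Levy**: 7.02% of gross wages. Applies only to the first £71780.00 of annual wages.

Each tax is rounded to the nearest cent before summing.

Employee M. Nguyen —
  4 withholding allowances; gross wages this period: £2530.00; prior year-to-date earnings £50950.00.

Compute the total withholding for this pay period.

£383.46

State Income Tax: taxable = £2530.00 − 4×£95.00 = £2150.00
  £69.00 + 11.9% × (£2150.00 − £1000.00) = £69.00 + 11.9% × £1150.00 = £205.85
Pension Levy: 7.02% × £2530.00 = £177.61
Total: £205.85 + £177.61 = £383.46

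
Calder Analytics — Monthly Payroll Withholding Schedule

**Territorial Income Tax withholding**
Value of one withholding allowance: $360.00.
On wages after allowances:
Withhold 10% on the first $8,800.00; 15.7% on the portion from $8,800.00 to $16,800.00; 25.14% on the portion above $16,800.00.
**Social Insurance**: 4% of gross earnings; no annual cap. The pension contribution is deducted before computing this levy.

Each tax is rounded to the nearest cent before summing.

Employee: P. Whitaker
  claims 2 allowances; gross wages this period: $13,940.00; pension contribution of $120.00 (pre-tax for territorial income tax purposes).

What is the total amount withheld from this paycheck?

Territorial Income Tax: taxable = $13,940.00 − $120.00 − 2×$360.00 = $13,100.00
  $880.00 + 15.7% × ($13,100.00 − $8,800.00) = $880.00 + 15.7% × $4,300.00 = $1,555.10
Social Insurance: 4% × $13,820.00 = $552.80
Total: $1,555.10 + $552.80 = $2,107.90

$2,107.90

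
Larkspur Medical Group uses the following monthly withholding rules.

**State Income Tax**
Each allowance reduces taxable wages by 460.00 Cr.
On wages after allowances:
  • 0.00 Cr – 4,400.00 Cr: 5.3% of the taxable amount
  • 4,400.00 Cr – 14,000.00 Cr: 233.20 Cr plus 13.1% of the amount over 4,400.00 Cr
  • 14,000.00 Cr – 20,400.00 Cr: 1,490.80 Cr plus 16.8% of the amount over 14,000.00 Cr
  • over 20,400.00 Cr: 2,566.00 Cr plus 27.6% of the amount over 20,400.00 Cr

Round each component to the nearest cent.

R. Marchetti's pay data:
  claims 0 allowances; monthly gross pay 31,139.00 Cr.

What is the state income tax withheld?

5,529.96 Cr

State Income Tax: taxable = 31,139.00 Cr
  2,566.00 Cr + 27.6% × (31,139.00 Cr − 20,400.00 Cr) = 2,566.00 Cr + 27.6% × 10,739.00 Cr = 5,529.96 Cr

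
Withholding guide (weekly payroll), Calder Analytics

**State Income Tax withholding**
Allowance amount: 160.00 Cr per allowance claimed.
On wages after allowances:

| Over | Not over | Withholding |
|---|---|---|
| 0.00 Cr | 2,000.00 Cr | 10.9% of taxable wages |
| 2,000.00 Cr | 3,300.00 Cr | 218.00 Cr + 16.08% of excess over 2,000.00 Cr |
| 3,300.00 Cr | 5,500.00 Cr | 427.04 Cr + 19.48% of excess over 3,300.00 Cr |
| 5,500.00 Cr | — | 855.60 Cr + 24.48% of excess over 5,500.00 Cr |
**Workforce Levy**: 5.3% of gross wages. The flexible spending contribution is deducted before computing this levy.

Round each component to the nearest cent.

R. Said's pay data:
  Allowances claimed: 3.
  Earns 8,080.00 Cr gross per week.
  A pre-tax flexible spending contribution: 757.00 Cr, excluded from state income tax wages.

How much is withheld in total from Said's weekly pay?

State Income Tax: taxable = 8,080.00 Cr − 757.00 Cr − 3×160.00 Cr = 6,843.00 Cr
  855.60 Cr + 24.48% × (6,843.00 Cr − 5,500.00 Cr) = 855.60 Cr + 24.48% × 1,343.00 Cr = 1,184.37 Cr
Workforce Levy: 5.3% × 7,323.00 Cr = 388.12 Cr
Total: 1,184.37 Cr + 388.12 Cr = 1,572.49 Cr

1,572.49 Cr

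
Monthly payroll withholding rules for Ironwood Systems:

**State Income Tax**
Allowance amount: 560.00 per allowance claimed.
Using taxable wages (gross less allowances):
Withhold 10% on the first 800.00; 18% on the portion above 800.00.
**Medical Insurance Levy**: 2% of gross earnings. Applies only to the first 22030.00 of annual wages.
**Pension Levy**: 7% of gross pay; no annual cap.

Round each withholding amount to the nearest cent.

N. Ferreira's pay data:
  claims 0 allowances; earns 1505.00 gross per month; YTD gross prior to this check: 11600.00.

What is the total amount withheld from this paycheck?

State Income Tax: taxable = 1505.00
  80.00 + 18% × (1505.00 − 800.00) = 80.00 + 18% × 705.00 = 206.90
Medical Insurance Levy: 2% × 1505.00 = 30.10
Pension Levy: 7% × 1505.00 = 105.35
Total: 206.90 + 30.10 + 105.35 = 342.35

342.35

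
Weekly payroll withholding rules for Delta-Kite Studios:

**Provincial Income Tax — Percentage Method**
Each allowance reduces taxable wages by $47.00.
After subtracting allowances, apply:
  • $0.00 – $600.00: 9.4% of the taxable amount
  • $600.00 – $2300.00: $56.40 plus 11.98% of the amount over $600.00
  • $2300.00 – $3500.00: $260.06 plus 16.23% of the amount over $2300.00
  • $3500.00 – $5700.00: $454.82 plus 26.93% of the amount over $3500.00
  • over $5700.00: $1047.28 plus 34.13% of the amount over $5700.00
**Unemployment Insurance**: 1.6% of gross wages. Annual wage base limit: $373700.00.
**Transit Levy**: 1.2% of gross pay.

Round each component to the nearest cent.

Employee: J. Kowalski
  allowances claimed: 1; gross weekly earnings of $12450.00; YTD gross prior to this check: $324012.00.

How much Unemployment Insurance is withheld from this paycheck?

Unemployment Insurance: 1.6% × $12450.00 = $199.20

$199.20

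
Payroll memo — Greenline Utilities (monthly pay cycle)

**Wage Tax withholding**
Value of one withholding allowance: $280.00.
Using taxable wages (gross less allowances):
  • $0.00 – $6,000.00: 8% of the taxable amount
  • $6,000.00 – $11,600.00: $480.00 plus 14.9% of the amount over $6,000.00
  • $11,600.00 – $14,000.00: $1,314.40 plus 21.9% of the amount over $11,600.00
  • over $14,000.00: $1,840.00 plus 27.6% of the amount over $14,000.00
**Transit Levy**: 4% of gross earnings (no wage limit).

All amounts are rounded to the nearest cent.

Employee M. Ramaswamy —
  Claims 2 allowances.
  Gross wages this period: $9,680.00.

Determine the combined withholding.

Wage Tax: taxable = $9,680.00 − 2×$280.00 = $9,120.00
  $480.00 + 14.9% × ($9,120.00 − $6,000.00) = $480.00 + 14.9% × $3,120.00 = $944.88
Transit Levy: 4% × $9,680.00 = $387.20
Total: $944.88 + $387.20 = $1,332.08

$1,332.08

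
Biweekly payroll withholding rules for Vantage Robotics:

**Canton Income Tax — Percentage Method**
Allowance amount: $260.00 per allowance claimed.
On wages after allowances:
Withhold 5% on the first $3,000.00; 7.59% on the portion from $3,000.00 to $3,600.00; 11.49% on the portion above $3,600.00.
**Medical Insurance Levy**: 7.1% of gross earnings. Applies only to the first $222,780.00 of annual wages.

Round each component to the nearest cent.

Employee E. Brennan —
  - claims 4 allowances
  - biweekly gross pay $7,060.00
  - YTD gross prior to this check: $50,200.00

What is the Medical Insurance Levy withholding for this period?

Medical Insurance Levy: 7.1% × $7,060.00 = $501.26

$501.26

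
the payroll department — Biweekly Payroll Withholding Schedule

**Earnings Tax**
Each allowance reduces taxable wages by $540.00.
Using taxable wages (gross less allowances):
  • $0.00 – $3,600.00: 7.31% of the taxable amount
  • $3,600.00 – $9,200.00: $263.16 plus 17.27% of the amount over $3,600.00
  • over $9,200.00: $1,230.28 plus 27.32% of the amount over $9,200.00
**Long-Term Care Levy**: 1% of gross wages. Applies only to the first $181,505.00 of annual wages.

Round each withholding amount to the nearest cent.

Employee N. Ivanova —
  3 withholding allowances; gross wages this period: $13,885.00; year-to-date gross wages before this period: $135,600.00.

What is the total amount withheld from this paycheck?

Earnings Tax: taxable = $13,885.00 − 3×$540.00 = $12,265.00
  $1,230.28 + 27.32% × ($12,265.00 − $9,200.00) = $1,230.28 + 27.32% × $3,065.00 = $2,067.64
Long-Term Care Levy: 1% × $13,885.00 = $138.85
Total: $2,067.64 + $138.85 = $2,206.49

$2,206.49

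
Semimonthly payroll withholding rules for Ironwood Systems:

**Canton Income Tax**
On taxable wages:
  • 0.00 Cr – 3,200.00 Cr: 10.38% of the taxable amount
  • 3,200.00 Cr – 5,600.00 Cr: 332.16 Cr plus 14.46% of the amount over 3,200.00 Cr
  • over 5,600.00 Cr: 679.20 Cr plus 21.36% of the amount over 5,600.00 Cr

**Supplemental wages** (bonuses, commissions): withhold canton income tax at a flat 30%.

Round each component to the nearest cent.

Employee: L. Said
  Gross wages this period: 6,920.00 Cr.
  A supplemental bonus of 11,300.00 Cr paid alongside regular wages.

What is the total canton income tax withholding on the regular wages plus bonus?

4,351.15 Cr

Canton Income Tax: taxable = 6,920.00 Cr
  679.20 Cr + 21.36% × (6,920.00 Cr − 5,600.00 Cr) = 679.20 Cr + 21.36% × 1,320.00 Cr = 961.15 Cr
Supplemental (30% flat on bonus): 30% × 11,300.00 Cr = 3,390.00 Cr
Total canton income tax: 961.15 Cr + 3,390.00 Cr = 4,351.15 Cr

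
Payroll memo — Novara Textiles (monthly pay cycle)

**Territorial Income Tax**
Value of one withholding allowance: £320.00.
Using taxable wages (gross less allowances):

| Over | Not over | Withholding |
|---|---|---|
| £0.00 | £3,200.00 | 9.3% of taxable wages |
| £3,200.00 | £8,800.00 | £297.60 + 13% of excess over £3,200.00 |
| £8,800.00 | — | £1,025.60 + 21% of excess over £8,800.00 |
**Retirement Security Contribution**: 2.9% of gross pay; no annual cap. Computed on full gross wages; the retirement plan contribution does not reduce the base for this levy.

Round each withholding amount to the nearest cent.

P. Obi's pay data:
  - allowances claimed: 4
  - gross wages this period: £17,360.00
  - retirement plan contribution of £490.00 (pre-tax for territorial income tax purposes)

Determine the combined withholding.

£2,954.94

Territorial Income Tax: taxable = £17,360.00 − £490.00 − 4×£320.00 = £15,590.00
  £1,025.60 + 21% × (£15,590.00 − £8,800.00) = £1,025.60 + 21% × £6,790.00 = £2,451.50
Retirement Security Contribution: 2.9% × £17,360.00 = £503.44
Total: £2,451.50 + £503.44 = £2,954.94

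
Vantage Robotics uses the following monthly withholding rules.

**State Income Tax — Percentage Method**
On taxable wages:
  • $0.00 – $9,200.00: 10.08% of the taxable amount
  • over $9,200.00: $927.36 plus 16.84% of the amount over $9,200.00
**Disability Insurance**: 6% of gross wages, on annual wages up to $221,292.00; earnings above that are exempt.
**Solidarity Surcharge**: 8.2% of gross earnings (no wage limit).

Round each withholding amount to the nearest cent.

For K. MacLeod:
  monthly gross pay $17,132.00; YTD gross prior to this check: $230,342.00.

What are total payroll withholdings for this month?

State Income Tax: taxable = $17,132.00
  $927.36 + 16.84% × ($17,132.00 − $9,200.00) = $927.36 + 16.84% × $7,932.00 = $2,263.11
Disability Insurance: YTD $230,342.00 ≥ cap $221,292.00 → $0.00
Solidarity Surcharge: 8.2% × $17,132.00 = $1,404.82
Total: $2,263.11 + $0.00 + $1,404.82 = $3,667.93

$3,667.93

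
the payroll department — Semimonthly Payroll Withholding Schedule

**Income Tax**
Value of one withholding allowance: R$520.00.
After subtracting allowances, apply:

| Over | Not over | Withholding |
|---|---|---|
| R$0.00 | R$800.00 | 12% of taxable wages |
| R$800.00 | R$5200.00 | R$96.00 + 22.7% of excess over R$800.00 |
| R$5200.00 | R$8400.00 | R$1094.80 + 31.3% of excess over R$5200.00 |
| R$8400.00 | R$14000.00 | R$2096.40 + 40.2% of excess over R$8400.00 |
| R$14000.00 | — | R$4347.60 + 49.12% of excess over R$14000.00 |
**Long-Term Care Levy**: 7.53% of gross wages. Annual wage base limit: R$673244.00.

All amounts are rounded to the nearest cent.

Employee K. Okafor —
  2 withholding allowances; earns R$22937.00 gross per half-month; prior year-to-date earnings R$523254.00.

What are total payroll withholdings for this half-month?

R$9953.77

Income Tax: taxable = R$22937.00 − 2×R$520.00 = R$21897.00
  R$4347.60 + 49.12% × (R$21897.00 − R$14000.00) = R$4347.60 + 49.12% × R$7897.00 = R$8226.61
Long-Term Care Levy: 7.53% × R$22937.00 = R$1727.16
Total: R$8226.61 + R$1727.16 = R$9953.77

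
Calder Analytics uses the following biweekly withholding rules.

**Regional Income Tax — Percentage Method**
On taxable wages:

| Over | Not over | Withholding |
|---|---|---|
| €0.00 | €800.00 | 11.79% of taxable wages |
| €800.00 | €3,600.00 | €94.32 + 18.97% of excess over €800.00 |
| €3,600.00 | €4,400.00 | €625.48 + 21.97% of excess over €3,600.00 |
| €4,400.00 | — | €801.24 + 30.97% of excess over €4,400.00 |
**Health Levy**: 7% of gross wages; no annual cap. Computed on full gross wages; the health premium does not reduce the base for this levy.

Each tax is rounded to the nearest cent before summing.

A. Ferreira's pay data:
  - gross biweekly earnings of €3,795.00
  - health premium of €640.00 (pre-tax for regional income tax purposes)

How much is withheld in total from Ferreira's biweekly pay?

Regional Income Tax: taxable = €3,795.00 − €640.00 = €3,155.00
  €94.32 + 18.97% × (€3,155.00 − €800.00) = €94.32 + 18.97% × €2,355.00 = €541.06
Health Levy: 7% × €3,795.00 = €265.65
Total: €541.06 + €265.65 = €806.71

€806.71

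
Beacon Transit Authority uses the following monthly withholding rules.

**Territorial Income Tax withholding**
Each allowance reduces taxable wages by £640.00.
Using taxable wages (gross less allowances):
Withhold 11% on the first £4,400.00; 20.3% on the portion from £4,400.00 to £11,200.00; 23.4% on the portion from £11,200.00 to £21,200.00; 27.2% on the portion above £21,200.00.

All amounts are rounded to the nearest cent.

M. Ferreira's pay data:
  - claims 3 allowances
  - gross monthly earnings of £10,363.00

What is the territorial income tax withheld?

£1,304.73

Territorial Income Tax: taxable = £10,363.00 − 3×£640.00 = £8,443.00
  £484.00 + 20.3% × (£8,443.00 − £4,400.00) = £484.00 + 20.3% × £4,043.00 = £1,304.73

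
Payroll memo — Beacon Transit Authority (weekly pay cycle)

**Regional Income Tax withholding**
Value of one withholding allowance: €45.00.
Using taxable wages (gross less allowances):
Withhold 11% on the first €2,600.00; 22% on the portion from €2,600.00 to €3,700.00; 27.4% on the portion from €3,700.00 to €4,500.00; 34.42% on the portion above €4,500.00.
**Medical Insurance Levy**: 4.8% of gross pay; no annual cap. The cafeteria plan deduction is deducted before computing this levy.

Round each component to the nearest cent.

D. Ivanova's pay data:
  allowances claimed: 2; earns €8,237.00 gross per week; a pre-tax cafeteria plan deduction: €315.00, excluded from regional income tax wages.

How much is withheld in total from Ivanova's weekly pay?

Regional Income Tax: taxable = €8,237.00 − €315.00 − 2×€45.00 = €7,832.00
  €747.20 + 34.42% × (€7,832.00 − €4,500.00) = €747.20 + 34.42% × €3,332.00 = €1,894.07
Medical Insurance Levy: 4.8% × €7,922.00 = €380.26
Total: €1,894.07 + €380.26 = €2,274.33

€2,274.33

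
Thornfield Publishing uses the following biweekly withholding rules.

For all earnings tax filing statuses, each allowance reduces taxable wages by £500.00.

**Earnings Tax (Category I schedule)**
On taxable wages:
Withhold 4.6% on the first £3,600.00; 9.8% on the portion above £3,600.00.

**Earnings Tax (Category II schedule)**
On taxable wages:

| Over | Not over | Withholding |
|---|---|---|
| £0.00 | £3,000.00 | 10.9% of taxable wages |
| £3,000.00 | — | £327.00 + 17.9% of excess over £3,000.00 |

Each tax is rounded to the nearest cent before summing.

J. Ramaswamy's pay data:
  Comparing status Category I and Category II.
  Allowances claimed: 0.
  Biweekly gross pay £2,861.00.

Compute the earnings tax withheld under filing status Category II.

£311.85

Earnings Tax (Category II): taxable = £2,861.00
  10.9% × £2,861.00 = £311.85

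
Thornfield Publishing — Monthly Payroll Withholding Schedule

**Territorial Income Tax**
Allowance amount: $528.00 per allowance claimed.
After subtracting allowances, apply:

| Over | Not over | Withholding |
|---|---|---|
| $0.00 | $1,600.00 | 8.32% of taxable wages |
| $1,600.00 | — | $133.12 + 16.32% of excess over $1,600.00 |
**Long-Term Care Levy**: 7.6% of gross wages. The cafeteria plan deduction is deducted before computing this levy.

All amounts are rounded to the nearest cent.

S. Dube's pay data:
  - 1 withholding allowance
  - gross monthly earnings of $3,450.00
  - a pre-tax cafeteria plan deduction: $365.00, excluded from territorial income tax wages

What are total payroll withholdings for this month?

Territorial Income Tax: taxable = $3,450.00 − $365.00 − 1×$528.00 = $2,557.00
  $133.12 + 16.32% × ($2,557.00 − $1,600.00) = $133.12 + 16.32% × $957.00 = $289.30
Long-Term Care Levy: 7.6% × $3,085.00 = $234.46
Total: $289.30 + $234.46 = $523.76

$523.76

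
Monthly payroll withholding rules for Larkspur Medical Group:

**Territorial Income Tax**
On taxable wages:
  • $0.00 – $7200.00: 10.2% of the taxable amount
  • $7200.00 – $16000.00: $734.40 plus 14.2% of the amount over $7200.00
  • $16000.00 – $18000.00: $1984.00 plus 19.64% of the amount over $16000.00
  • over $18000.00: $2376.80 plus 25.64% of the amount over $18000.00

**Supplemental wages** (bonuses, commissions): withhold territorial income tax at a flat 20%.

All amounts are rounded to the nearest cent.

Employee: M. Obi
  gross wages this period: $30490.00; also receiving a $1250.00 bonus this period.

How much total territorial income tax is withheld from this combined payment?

Territorial Income Tax: taxable = $30490.00
  $2376.80 + 25.64% × ($30490.00 − $18000.00) = $2376.80 + 25.64% × $12490.00 = $5579.24
Supplemental (20% flat on bonus): 20% × $1250.00 = $250.00
Total territorial income tax: $5579.24 + $250.00 = $5829.24

$5829.24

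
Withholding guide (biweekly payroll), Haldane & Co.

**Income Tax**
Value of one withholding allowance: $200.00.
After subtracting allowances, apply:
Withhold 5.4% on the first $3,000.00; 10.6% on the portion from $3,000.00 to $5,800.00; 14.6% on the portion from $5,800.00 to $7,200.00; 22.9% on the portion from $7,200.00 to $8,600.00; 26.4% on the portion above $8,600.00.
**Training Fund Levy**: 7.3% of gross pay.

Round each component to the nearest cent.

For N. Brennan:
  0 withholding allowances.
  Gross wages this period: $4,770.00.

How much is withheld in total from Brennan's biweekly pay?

Income Tax: taxable = $4,770.00
  $162.00 + 10.6% × ($4,770.00 − $3,000.00) = $162.00 + 10.6% × $1,770.00 = $349.62
Training Fund Levy: 7.3% × $4,770.00 = $348.21
Total: $349.62 + $348.21 = $697.83

$697.83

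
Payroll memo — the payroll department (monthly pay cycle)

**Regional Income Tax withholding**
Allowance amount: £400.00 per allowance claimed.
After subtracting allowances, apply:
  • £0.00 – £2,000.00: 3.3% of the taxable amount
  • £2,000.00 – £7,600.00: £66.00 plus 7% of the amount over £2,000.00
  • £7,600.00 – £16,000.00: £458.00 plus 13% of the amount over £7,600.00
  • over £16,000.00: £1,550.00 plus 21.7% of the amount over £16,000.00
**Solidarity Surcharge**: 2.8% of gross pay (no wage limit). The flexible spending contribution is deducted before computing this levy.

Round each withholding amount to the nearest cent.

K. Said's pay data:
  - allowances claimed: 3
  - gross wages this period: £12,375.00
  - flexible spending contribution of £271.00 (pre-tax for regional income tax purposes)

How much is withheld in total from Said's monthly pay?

£1,226.43

Regional Income Tax: taxable = £12,375.00 − £271.00 − 3×£400.00 = £10,904.00
  £458.00 + 13% × (£10,904.00 − £7,600.00) = £458.00 + 13% × £3,304.00 = £887.52
Solidarity Surcharge: 2.8% × £12,104.00 = £338.91
Total: £887.52 + £338.91 = £1,226.43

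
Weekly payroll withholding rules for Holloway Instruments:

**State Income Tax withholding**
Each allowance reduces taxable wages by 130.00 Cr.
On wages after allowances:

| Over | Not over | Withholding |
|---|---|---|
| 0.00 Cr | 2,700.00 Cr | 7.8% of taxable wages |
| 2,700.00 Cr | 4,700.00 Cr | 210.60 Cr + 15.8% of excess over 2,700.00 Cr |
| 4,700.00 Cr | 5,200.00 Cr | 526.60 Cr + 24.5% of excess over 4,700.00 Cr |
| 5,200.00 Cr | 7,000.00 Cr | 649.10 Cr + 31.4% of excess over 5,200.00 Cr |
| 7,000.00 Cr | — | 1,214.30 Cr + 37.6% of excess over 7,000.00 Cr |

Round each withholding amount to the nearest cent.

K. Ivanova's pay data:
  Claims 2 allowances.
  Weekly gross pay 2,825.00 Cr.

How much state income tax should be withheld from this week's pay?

200.07 Cr

State Income Tax: taxable = 2,825.00 Cr − 2×130.00 Cr = 2,565.00 Cr
  7.8% × 2,565.00 Cr = 200.07 Cr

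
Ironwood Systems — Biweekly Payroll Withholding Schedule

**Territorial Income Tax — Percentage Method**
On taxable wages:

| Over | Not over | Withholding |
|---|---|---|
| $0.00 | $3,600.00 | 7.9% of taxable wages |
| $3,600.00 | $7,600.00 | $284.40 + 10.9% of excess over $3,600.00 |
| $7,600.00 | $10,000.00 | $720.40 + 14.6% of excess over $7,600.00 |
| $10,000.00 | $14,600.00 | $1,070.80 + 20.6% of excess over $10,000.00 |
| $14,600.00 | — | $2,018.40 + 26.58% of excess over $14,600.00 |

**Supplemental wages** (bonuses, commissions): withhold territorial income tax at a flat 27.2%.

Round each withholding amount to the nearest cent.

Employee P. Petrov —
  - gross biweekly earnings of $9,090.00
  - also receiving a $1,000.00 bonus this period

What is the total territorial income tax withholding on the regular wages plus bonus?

$1,209.94

Territorial Income Tax: taxable = $9,090.00
  $720.40 + 14.6% × ($9,090.00 − $7,600.00) = $720.40 + 14.6% × $1,490.00 = $937.94
Supplemental (27.2% flat on bonus): 27.2% × $1,000.00 = $272.00
Total territorial income tax: $937.94 + $272.00 = $1,209.94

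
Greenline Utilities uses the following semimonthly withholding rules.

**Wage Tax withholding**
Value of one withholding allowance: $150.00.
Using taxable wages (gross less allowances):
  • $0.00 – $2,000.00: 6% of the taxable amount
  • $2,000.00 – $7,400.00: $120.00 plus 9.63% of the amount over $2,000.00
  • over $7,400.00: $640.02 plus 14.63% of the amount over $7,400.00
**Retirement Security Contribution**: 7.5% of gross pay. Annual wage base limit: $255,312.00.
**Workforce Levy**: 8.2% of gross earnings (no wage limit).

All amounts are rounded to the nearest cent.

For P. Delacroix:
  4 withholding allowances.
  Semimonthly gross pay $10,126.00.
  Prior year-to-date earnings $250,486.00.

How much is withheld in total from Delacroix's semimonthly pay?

Wage Tax: taxable = $10,126.00 − 4×$150.00 = $9,526.00
  $640.02 + 14.63% × ($9,526.00 − $7,400.00) = $640.02 + 14.63% × $2,126.00 = $951.05
Retirement Security Contribution: cap $255,312.00 − YTD $250,486.00 = $4,826.00 subject; 7.5% × $4,826.00 = $361.95
Workforce Levy: 8.2% × $10,126.00 = $830.33
Total: $951.05 + $361.95 + $830.33 = $2,143.33

$2,143.33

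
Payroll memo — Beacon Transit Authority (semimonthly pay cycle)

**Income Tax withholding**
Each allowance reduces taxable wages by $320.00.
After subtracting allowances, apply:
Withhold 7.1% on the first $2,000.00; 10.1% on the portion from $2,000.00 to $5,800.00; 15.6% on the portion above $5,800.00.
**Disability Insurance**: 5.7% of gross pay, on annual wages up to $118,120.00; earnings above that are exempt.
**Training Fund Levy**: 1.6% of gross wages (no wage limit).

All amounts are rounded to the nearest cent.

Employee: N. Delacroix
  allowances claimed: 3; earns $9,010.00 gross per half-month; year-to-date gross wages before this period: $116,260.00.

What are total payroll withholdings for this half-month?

Income Tax: taxable = $9,010.00 − 3×$320.00 = $8,050.00
  $525.80 + 15.6% × ($8,050.00 − $5,800.00) = $525.80 + 15.6% × $2,250.00 = $876.80
Disability Insurance: cap $118,120.00 − YTD $116,260.00 = $1,860.00 subject; 5.7% × $1,860.00 = $106.02
Training Fund Levy: 1.6% × $9,010.00 = $144.16
Total: $876.80 + $106.02 + $144.16 = $1,126.98

$1,126.98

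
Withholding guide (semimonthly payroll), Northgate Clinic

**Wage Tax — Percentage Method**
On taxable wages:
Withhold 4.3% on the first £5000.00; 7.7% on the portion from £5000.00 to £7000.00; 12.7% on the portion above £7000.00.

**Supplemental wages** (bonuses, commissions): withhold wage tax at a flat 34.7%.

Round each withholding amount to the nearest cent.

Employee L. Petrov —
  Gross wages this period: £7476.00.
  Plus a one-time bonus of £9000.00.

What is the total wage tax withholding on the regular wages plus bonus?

Wage Tax: taxable = £7476.00
  £369.00 + 12.7% × (£7476.00 − £7000.00) = £369.00 + 12.7% × £476.00 = £429.45
Supplemental (34.7% flat on bonus): 34.7% × £9000.00 = £3123.00
Total wage tax: £429.45 + £3123.00 = £3552.45

£3552.45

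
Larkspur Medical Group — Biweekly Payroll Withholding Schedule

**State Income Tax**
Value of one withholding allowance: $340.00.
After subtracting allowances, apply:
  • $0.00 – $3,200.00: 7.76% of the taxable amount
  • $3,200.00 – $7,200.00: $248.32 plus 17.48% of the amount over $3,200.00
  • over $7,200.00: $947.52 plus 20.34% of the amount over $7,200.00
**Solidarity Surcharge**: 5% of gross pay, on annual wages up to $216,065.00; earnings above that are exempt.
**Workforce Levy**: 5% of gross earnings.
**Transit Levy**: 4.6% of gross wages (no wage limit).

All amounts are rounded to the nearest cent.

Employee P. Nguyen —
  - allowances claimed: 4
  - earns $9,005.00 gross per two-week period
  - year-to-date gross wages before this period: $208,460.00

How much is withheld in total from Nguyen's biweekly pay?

$2,282.76

State Income Tax: taxable = $9,005.00 − 4×$340.00 = $7,645.00
  $947.52 + 20.34% × ($7,645.00 − $7,200.00) = $947.52 + 20.34% × $445.00 = $1,038.03
Solidarity Surcharge: cap $216,065.00 − YTD $208,460.00 = $7,605.00 subject; 5% × $7,605.00 = $380.25
Workforce Levy: 5% × $9,005.00 = $450.25
Transit Levy: 4.6% × $9,005.00 = $414.23
Total: $1,038.03 + $380.25 + $450.25 + $414.23 = $2,282.76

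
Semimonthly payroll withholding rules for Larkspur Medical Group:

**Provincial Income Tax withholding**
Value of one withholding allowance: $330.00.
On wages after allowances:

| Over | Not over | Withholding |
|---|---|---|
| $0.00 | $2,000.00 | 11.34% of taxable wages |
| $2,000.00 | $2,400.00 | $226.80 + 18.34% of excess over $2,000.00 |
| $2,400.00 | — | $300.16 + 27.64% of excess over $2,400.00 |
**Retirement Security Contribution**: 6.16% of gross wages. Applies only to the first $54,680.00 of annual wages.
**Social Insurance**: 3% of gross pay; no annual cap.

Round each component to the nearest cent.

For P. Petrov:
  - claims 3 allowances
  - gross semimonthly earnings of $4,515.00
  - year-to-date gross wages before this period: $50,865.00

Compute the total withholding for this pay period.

Provincial Income Tax: taxable = $4,515.00 − 3×$330.00 = $3,525.00
  $300.16 + 27.64% × ($3,525.00 − $2,400.00) = $300.16 + 27.64% × $1,125.00 = $611.11
Retirement Security Contribution: cap $54,680.00 − YTD $50,865.00 = $3,815.00 subject; 6.16% × $3,815.00 = $235.00
Social Insurance: 3% × $4,515.00 = $135.45
Total: $611.11 + $235.00 + $135.45 = $981.56

$981.56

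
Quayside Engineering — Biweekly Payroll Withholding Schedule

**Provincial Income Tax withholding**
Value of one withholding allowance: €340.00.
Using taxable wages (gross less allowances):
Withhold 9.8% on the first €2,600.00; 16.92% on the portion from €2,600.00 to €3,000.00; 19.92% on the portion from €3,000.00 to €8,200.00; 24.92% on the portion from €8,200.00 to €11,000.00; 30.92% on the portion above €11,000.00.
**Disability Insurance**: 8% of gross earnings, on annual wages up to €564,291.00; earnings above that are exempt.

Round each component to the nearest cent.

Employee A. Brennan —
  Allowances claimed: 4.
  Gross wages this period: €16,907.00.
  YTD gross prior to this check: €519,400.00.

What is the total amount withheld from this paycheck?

€4,814.57

Provincial Income Tax: taxable = €16,907.00 − 4×€340.00 = €15,547.00
  €2,056.08 + 30.92% × (€15,547.00 − €11,000.00) = €2,056.08 + 30.92% × €4,547.00 = €3,462.01
Disability Insurance: 8% × €16,907.00 = €1,352.56
Total: €3,462.01 + €1,352.56 = €4,814.57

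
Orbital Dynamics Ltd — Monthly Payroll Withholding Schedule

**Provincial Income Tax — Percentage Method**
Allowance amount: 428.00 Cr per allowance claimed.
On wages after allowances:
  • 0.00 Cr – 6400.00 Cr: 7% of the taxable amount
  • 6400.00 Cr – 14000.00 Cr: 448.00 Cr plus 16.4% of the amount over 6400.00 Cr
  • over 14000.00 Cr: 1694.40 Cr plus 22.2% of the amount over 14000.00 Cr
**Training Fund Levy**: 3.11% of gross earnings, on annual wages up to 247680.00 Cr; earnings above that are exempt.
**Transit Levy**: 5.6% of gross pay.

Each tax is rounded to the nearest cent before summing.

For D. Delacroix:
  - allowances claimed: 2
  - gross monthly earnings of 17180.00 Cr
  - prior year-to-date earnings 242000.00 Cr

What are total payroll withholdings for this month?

Provincial Income Tax: taxable = 17180.00 Cr − 2×428.00 Cr = 16324.00 Cr
  1694.40 Cr + 22.2% × (16324.00 Cr − 14000.00 Cr) = 1694.40 Cr + 22.2% × 2324.00 Cr = 2210.33 Cr
Training Fund Levy: cap 247680.00 Cr − YTD 242000.00 Cr = 5680.00 Cr subject; 3.11% × 5680.00 Cr = 176.65 Cr
Transit Levy: 5.6% × 17180.00 Cr = 962.08 Cr
Total: 2210.33 Cr + 176.65 Cr + 962.08 Cr = 3349.06 Cr

3349.06 Cr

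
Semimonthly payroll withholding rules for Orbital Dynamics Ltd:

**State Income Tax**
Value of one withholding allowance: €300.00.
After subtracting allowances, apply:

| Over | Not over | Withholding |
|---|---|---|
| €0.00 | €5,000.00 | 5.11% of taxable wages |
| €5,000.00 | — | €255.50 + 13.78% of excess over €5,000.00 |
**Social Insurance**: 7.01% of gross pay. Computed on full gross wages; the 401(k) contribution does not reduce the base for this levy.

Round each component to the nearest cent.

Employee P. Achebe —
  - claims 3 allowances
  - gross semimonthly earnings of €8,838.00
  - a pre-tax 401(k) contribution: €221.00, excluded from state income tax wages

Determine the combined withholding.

€1,249.44

State Income Tax: taxable = €8,838.00 − €221.00 − 3×€300.00 = €7,717.00
  €255.50 + 13.78% × (€7,717.00 − €5,000.00) = €255.50 + 13.78% × €2,717.00 = €629.90
Social Insurance: 7.01% × €8,838.00 = €619.54
Total: €629.90 + €619.54 = €1,249.44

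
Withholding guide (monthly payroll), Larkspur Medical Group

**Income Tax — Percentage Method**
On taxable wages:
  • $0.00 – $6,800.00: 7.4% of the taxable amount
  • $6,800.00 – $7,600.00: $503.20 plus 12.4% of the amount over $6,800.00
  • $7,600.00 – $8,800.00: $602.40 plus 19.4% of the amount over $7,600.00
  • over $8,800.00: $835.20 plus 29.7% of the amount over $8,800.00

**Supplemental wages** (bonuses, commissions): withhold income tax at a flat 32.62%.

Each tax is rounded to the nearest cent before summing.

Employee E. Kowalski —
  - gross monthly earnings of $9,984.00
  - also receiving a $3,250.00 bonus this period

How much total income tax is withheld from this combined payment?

$2,247.00

Income Tax: taxable = $9,984.00
  $835.20 + 29.7% × ($9,984.00 − $8,800.00) = $835.20 + 29.7% × $1,184.00 = $1,186.85
Supplemental (32.62% flat on bonus): 32.62% × $3,250.00 = $1,060.15
Total income tax: $1,186.85 + $1,060.15 = $2,247.00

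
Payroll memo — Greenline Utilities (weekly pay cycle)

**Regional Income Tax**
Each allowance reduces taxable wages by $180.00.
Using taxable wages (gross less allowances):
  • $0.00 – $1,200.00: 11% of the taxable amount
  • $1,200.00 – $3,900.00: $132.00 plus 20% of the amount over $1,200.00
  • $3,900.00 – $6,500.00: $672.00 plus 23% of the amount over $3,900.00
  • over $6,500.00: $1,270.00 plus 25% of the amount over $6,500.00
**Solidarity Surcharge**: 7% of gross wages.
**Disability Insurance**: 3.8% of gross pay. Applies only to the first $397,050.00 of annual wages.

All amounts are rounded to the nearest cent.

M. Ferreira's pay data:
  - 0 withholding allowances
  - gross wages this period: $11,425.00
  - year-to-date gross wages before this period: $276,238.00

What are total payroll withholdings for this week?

$3,735.15

Regional Income Tax: taxable = $11,425.00
  $1,270.00 + 25% × ($11,425.00 − $6,500.00) = $1,270.00 + 25% × $4,925.00 = $2,501.25
Solidarity Surcharge: 7% × $11,425.00 = $799.75
Disability Insurance: 3.8% × $11,425.00 = $434.15
Total: $2,501.25 + $799.75 + $434.15 = $3,735.15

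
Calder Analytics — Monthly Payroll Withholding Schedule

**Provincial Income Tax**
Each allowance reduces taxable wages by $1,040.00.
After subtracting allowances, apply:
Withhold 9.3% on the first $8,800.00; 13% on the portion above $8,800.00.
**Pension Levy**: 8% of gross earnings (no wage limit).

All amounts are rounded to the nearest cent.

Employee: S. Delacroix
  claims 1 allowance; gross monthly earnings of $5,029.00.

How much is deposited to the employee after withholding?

Provincial Income Tax: taxable = $5,029.00 − 1×$1,040.00 = $3,989.00
  9.3% × $3,989.00 = $370.98
Pension Levy: 8% × $5,029.00 = $402.32
Total withheld: $370.98 + $402.32 = $773.30
Net pay: $5,029.00 − $773.30 = $4,255.70

$4,255.70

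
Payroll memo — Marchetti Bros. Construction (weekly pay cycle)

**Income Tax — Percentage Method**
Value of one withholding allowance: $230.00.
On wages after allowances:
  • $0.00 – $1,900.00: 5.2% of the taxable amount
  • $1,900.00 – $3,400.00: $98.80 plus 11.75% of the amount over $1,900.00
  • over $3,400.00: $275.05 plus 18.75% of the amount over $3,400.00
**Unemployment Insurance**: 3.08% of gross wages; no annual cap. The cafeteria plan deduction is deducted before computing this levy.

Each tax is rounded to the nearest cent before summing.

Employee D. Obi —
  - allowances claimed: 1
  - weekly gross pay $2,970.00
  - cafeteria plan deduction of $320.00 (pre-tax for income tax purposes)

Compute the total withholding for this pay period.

$241.52

Income Tax: taxable = $2,970.00 − $320.00 − 1×$230.00 = $2,420.00
  $98.80 + 11.75% × ($2,420.00 − $1,900.00) = $98.80 + 11.75% × $520.00 = $159.90
Unemployment Insurance: 3.08% × $2,650.00 = $81.62
Total: $159.90 + $81.62 = $241.52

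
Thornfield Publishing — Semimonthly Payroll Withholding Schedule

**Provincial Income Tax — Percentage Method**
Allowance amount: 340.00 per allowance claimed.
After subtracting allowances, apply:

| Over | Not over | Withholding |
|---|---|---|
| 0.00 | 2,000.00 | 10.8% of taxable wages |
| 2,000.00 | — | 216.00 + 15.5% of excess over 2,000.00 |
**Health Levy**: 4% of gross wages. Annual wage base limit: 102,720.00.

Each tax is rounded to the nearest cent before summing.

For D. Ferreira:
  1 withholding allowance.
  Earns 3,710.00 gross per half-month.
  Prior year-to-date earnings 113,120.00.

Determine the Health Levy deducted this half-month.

0.00

Health Levy: YTD 113,120.00 ≥ cap 102,720.00 → 0.00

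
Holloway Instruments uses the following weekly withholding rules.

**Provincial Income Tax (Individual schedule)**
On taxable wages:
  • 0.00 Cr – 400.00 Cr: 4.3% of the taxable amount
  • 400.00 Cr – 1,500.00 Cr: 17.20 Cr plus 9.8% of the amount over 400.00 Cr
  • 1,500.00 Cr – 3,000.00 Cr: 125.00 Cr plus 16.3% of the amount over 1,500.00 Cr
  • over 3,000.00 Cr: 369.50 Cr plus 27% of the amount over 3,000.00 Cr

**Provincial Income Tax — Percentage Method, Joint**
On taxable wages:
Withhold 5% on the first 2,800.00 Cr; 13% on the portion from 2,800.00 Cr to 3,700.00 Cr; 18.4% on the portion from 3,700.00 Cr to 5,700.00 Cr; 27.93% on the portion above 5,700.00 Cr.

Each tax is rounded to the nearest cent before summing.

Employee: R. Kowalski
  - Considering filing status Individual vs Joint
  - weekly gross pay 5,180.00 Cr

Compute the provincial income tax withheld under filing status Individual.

Provincial Income Tax (Individual): taxable = 5,180.00 Cr
  369.50 Cr + 27% × (5,180.00 Cr − 3,000.00 Cr) = 369.50 Cr + 27% × 2,180.00 Cr = 958.10 Cr

958.10 Cr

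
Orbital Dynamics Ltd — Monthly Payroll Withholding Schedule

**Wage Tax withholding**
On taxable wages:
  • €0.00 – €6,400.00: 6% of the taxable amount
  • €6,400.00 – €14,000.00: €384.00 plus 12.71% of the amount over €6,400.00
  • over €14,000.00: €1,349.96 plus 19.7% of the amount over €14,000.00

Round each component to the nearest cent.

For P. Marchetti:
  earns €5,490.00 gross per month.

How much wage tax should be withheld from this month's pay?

€329.40

Wage Tax: taxable = €5,490.00
  6% × €5,490.00 = €329.40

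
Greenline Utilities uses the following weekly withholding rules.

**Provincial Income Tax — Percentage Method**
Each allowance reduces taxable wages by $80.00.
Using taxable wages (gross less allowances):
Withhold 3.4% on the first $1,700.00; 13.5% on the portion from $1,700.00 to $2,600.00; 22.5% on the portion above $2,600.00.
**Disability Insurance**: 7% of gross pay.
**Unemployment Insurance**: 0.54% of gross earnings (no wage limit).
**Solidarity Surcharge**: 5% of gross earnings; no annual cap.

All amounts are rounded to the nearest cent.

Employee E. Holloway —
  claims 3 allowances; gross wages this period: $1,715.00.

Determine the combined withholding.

Provincial Income Tax: taxable = $1,715.00 − 3×$80.00 = $1,475.00
  3.4% × $1,475.00 = $50.15
Disability Insurance: 7% × $1,715.00 = $120.05
Unemployment Insurance: 0.54% × $1,715.00 = $9.26
Solidarity Surcharge: 5% × $1,715.00 = $85.75
Total: $50.15 + $120.05 + $9.26 + $85.75 = $265.21

$265.21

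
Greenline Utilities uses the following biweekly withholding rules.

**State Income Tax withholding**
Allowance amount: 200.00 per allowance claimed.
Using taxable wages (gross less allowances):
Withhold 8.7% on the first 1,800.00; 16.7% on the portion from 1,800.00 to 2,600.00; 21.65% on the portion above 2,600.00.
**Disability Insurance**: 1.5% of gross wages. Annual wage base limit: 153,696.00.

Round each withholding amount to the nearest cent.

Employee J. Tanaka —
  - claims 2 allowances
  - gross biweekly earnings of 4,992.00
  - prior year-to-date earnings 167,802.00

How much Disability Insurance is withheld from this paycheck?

0.00

Disability Insurance: YTD 167,802.00 ≥ cap 153,696.00 → 0.00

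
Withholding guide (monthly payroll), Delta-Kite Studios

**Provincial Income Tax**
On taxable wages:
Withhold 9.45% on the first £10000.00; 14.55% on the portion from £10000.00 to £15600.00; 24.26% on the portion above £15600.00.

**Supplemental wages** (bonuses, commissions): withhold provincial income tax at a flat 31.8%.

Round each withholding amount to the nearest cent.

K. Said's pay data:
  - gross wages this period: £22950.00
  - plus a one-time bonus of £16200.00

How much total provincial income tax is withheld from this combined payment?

Provincial Income Tax: taxable = £22950.00
  £1759.80 + 24.26% × (£22950.00 − £15600.00) = £1759.80 + 24.26% × £7350.00 = £3542.91
Supplemental (31.8% flat on bonus): 31.8% × £16200.00 = £5151.60
Total provincial income tax: £3542.91 + £5151.60 = £8694.51

£8694.51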